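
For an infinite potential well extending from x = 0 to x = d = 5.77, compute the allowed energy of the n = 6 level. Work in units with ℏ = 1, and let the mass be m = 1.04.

The infinite-well eigenfunctions ψ_n = √(2/d) sin(nπx/d) vanish at both walls, giving E_n = n²π²ℏ²/(2md²).
E_6 = 6² × π² / (2 × 1.04 × 5.77²) = 5.131.

E = 5.13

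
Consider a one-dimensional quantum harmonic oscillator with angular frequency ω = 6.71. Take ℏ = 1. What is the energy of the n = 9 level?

Using E_n = (n + ½)ℏω: E_9 = 9.5 × 6.71 = 63.75.

E = 63.7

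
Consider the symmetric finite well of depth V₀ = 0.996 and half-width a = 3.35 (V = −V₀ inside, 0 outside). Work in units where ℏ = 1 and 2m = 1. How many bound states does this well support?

The dimensionless depth is z₀ = a√(2mV₀)/ℏ = 3.35 × √(0.9960) = 3.343.
A new bound state (alternating even/odd) appears each time z₀ passes a multiple of π/2, so N = ⌊2z₀/π⌋ + 1 = ⌊2.128⌋ + 1 = 3.

N = 3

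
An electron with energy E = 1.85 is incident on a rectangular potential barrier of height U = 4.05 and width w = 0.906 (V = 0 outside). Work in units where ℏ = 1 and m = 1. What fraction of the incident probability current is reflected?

Since E < U the interior solution is evanescent with decay constant κ = √(2m(U − E))/ℏ = 2.098.
κw = 1.900, sinh(κw) = 3.270.
The exact tunnelling result is T⁻¹ = 1 + U² sinh²(κw) / [4E(U − E)] = 11.77, so T = 0.0850.
R = 1 − T = 0.915.

R = 0.915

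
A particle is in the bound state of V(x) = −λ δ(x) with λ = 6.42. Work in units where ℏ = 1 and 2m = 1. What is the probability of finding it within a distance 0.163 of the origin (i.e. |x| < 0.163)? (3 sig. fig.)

P = 0.649

The normalised bound state is ψ = √κ e^{−κ|x|} with κ = mλ/ℏ² = 3.210.
P(|x| < d) = ∫_{−d}^{d} κ e^{−2κ|x|} dx = 1 − e^{−2κd} = 1 − e^{−1.046} = 0.6488.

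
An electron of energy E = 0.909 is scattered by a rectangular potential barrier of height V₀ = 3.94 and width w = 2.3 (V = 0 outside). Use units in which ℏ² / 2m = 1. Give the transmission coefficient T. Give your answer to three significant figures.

T = 0.000944

Since E < V₀ the interior solution is evanescent with decay constant κ = √(2m(V₀ − E))/ℏ = 1.741.
κw = 4.004, sinh(κw) = 27.41.
Matching ψ, ψ′ at both faces gives T = [1 + V₀² sinh²(κw) / (4E(V₀ − E))]⁻¹ = 1/1059 = 0.000944.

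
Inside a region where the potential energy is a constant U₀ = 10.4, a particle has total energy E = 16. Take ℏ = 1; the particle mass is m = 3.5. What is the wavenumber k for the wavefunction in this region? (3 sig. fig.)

With E > U₀ the solution is oscillatory, ψ ∝ e^{±ikx} with k = √(2m(E − U₀))/ℏ.
k = √(2 × 3.5 × 5.6) = 6.261.

k = 6.26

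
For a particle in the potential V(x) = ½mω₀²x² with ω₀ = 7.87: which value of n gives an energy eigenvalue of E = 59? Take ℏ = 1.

n = 7

Invert E_n = (n + ½)ℏω₀: n = E/ℏω₀ − ½ = 6.997, so n = 7.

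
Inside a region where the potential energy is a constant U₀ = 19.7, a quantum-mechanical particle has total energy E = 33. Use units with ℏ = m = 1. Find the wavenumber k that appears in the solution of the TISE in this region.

With E > U₀ the solution is oscillatory, ψ ∝ e^{±ikx} with k = √(2m(E − U₀))/ℏ.
k = √(2 × 1 × 13.3) = 5.158.

k = 5.16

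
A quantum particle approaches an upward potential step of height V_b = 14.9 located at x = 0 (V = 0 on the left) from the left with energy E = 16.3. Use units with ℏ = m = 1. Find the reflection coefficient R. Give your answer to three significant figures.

R = 0.299

The wavenumbers are k₁ = √(2mE)/ℏ = 5.710 on the left and k₂ = √(2m(E − V_b))/ℏ = 1.673 on the right.
Matching ψ and ψ′ at x = 0 gives r = (k₁ − k₂)/(k₁ + k₂), so R = r² = 0.2989 and T = 1 − R = 0.7011.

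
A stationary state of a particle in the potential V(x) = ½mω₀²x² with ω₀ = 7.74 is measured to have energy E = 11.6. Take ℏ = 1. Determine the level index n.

n = 1

E_n = ℏω₀(n + ½) ⇒ n = E/(ℏω₀) − ½ = 11.6/7.74 − 0.5 = 0.999 → n = 1.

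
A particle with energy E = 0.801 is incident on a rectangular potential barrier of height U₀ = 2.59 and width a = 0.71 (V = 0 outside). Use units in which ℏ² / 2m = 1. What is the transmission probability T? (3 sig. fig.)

T = 0.414

Since E < U₀ the interior solution is evanescent with decay constant κ = √(2m(U₀ − E))/ℏ = 1.338.
κa = 0.9496, sinh(κa) = 1.099.
The exact tunnelling result is T⁻¹ = 1 + U₀² sinh²(κa) / [4E(U₀ − E)] = 2.413, so T = 0.414.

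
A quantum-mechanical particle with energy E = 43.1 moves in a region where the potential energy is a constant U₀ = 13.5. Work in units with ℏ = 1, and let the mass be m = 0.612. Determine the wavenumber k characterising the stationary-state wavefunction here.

With E > U₀ the solution is oscillatory, ψ ∝ e^{±ikx} with k = √(2m(E − U₀))/ℏ.
k = √(2 × 0.612 × 29.6) = 6.019.

k = 6.02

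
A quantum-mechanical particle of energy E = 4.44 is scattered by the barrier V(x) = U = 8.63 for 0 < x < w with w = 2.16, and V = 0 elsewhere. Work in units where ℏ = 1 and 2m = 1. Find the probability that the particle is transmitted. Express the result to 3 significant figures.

T = 0.000577

E < U: inside the barrier ψ ∝ e^{±κx} with κ = √(2m(U − E))/ℏ = 2.047.
κw = 4.421, sinh(κw) = 41.60.
The exact tunnelling result is T⁻¹ = 1 + U² sinh²(κw) / [4E(U − E)] = 1733, so T = 0.000577.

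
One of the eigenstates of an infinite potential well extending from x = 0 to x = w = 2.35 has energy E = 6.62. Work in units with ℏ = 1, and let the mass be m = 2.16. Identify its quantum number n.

n = 4

For an infinite well E_n = n²π²ℏ²/(2mw²), so n = (w/πℏ)√(2mE).
n = (2.35/π) × √(2 × 2.16 × 6.62) = 4.000 → n = 4.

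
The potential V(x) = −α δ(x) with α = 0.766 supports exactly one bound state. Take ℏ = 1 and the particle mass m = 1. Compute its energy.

E = -0.293

For x ≠ 0 the bound state is ψ ∝ e^{−κ|x|}; integrating the TISE across the delta gives the cusp condition 2κ = 2mα/ℏ², so κ = 0.7660.
Then E = −ℏ²κ²/(2m) = −mα²/(2ℏ²) = -0.2934.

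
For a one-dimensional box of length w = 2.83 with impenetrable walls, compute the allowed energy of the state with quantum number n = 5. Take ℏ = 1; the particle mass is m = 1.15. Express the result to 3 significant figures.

Requiring ψ(0) = ψ(w) = 0 quantises k = nπ/w, hence E_n = ℏ²k²/2m = n²π²ℏ²/(2mw²).
E_5 = 5² × π² / (2 × 1.15 × 2.83²) = 13.39.

E = 13.4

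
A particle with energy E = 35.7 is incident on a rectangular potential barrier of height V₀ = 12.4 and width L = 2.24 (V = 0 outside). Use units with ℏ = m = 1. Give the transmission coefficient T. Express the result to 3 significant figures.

E > V₀: inside the barrier k₂ = √(2m(E − V₀))/ℏ = 6.826, k₂L = 15.29.
T = [1 + V₀² sin²(k₂L) / (4E(E − V₀))]⁻¹ = 1/1.008 = 0.992.

T = 0.992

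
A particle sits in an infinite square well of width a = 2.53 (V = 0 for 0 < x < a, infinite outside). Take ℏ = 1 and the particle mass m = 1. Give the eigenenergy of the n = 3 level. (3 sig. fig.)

Requiring ψ(0) = ψ(a) = 0 quantises k = nπ/a, hence E_n = ℏ²k²/2m = n²π²ℏ²/(2ma²).
E_3 = 3² × π² / (2 × 1 × 2.53²) = 6.939.

E = 6.94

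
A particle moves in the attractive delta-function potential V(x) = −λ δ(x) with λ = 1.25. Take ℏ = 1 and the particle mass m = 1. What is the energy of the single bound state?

For x ≠ 0 the bound state is ψ ∝ e^{−κ|x|}; integrating the TISE across the delta gives the cusp condition 2κ = 2mλ/ℏ², so κ = 1.250.
Then E = −ℏ²κ²/(2m) = −mλ²/(2ℏ²) = -0.7813.

E = -0.781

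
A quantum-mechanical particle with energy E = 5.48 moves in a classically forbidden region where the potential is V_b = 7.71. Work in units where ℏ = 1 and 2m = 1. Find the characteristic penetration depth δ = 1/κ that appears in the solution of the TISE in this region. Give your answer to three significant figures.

Since E < V_b the TISE in this region is ψ'' = κ²ψ with κ = √(2m(V_b − E))/ℏ.
κ = √(2 × 0.5 × 2.23) = 1.493. The penetration depth is δ = 1/κ = 0.670.

δ = 0.670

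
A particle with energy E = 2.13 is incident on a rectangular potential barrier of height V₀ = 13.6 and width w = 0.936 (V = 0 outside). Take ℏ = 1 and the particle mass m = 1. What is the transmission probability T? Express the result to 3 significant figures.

E < V₀: inside the barrier ψ ∝ e^{±κx} with κ = √(2m(V₀ − E))/ℏ = 4.790.
κw = 4.483, sinh(κw) = 44.25.
The exact tunnelling result is T⁻¹ = 1 + V₀² sinh²(κw) / [4E(V₀ − E)] = 3706, so T = 0.000270.

T = 0.000270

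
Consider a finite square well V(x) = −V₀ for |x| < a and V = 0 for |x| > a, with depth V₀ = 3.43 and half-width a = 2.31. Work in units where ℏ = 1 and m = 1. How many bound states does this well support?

The dimensionless depth is z₀ = a√(2mV₀)/ℏ = 2.31 × √(6.860) = 6.050.
The even/odd transcendental equations gain one root per π/2 in z₀, giving N = 1 + ⌊2z₀/π⌋ = 1 + ⌊3.852⌋ = 4.

N = 4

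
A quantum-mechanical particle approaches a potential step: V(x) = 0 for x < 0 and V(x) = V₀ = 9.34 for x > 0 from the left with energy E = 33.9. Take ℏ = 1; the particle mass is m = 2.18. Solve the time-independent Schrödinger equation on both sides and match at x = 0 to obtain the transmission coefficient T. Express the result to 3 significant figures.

On each side the TISE gives plane waves with k = √(2m(E − V))/ℏ: k₁ = √(2·2.18·33.9) = 12.16, k₂ = √(2·2.18·24.56) = 10.35.
Matching ψ and ψ′ at x = 0 gives r = (k₁ − k₂)/(k₁ + k₂), so R = r² = 0.006464 and T = 1 − R = 0.9935.

T = 0.994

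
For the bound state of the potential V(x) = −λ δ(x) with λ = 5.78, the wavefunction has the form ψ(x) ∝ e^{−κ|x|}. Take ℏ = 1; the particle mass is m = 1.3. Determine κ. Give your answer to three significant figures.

Integrate −(ℏ²/2m)ψ'' − λδ(x)ψ = Eψ from −ε to +ε: the ψ'' term gives ψ'(0⁺) − ψ'(0⁻) and the δ term gives −(2mλ/ℏ²)ψ(0).
With ψ ∝ e^{−κ|x|} this yields −2κ = −2mλ/ℏ², so κ = mλ/ℏ² = 7.514.

κ = 7.51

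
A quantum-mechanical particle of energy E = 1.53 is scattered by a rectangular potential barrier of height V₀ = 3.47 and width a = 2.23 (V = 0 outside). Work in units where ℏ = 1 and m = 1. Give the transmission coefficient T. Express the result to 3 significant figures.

E < V₀: inside the barrier ψ ∝ e^{±κx} with κ = √(2m(V₀ − E))/ℏ = 1.970.
κa = 4.393, sinh(κa) = 40.42.
The exact tunnelling result is T⁻¹ = 1 + V₀² sinh²(κa) / [4E(V₀ − E)] = 1658, so T = 0.000603.

T = 0.000603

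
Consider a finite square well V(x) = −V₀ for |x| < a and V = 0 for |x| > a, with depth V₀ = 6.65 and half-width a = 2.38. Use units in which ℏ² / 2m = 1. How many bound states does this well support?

The dimensionless depth is z₀ = a√(2mV₀)/ℏ = 2.38 × √(6.650) = 6.137.
A new bound state (alternating even/odd) appears each time z₀ passes a multiple of π/2, so N = ⌊2z₀/π⌋ + 1 = ⌊3.907⌋ + 1 = 4.

N = 4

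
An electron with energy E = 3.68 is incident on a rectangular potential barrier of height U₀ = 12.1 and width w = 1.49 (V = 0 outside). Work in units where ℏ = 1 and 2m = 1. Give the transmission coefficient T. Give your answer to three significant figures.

Since E < U₀ the interior solution is evanescent with decay constant κ = √(2m(U₀ − E))/ℏ = 2.902.
κw = 4.324, sinh(κw) = 37.72.
The exact tunnelling result is T⁻¹ = 1 + U₀² sinh²(κw) / [4E(U₀ − E)] = 1682, so T = 0.000595.

T = 0.000595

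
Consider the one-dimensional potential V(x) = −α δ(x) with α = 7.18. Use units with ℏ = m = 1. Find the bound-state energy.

E = -25.8

The bound state is ψ(x) = √κ e^{−κ|x|}. The derivative jump ψ'(0⁺) − ψ'(0⁻) = −(2mα/ℏ²)ψ(0) fixes κ = mα/ℏ² = 7.180.
Then E = −ℏ²κ²/(2m) = −mα²/(2ℏ²) = -25.78.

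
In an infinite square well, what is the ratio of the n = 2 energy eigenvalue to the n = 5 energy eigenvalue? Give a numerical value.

0.16

Since E_n ∝ n², the ratio is (2/5)² = 0.16.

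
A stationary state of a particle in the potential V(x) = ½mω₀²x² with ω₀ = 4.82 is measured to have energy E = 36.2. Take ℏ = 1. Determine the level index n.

n = 7

E_n = ℏω₀(n + ½) ⇒ n = E/(ℏω₀) − ½ = 36.2/4.82 − 0.5 = 7.010 → n = 7.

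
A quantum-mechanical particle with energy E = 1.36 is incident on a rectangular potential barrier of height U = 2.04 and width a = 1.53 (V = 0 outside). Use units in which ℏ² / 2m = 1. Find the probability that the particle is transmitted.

T = 0.252

E < U: inside the barrier ψ ∝ e^{±κx} with κ = √(2m(U − E))/ℏ = 0.8246.
κa = 1.262, sinh(κa) = 1.624.
Matching ψ, ψ′ at both faces gives T = [1 + U² sinh²(κa) / (4E(U − E))]⁻¹ = 1/3.967 = 0.252.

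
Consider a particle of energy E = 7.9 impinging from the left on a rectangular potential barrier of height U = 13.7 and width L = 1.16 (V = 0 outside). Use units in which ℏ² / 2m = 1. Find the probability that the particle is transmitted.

Since E < U the interior solution is evanescent with decay constant κ = √(2m(U − E))/ℏ = 2.408.
κL = 2.794, sinh(κL) = 8.140.
The exact tunnelling result is T⁻¹ = 1 + U² sinh²(κL) / [4E(U − E)] = 68.85, so T = 0.0145.

T = 0.0145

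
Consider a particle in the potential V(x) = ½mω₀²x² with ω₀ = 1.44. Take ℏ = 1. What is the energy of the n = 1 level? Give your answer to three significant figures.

E = 2.16

The oscillator eigenvalues are E_n = ℏω₀(n + ½), so E_1 = 1.44 × 1.5 = 2.160.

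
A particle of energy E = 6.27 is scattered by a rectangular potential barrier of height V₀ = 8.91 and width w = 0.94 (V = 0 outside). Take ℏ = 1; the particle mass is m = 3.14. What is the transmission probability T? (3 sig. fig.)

E < V₀: inside the barrier ψ ∝ e^{±κx} with κ = √(2m(V₀ − E))/ℏ = 4.072.
κw = 3.827, sinh(κw) = 22.96.
The exact tunnelling result is T⁻¹ = 1 + V₀² sinh²(κw) / [4E(V₀ − E)] = 633.2, so T = 0.00158.

T = 0.00158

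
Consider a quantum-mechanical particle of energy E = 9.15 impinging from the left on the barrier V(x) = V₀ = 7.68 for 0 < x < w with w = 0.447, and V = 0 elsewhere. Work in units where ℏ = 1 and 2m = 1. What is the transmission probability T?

T = 0.774

Above the barrier the interior wavenumber is k₂ = √(2m(E − V₀))/ℏ = 1.212, giving phase k₂w = 0.5420.
T = [1 + V₀² sin²(k₂w) / (4E(E − V₀))]⁻¹ = 1/1.292 = 0.774.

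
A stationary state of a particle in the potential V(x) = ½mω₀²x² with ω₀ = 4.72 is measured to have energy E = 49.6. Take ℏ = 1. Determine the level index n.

E_n = ℏω₀(n + ½) ⇒ n = E/(ℏω₀) − ½ = 49.6/4.72 − 0.5 = 10.008 → n = 10.

n = 10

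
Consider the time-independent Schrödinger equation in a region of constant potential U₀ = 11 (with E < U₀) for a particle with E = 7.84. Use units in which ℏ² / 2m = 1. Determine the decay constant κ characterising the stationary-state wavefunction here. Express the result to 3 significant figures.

Since E < U₀ the TISE in this region is ψ'' = κ²ψ with κ = √(2m(U₀ − E))/ℏ.
κ = √(2 × 0.5 × 3.16) = 1.778.

κ = 1.78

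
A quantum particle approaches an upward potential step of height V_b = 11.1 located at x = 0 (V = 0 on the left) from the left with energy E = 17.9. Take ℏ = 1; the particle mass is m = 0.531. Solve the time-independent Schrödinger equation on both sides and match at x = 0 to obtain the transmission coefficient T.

T = 0.944

On each side the TISE gives plane waves with k = √(2m(E − V))/ℏ: k₁ = √(2·0.531·17.9) = 4.360, k₂ = √(2·0.531·6.8) = 2.687.
Continuity of ψ and ψ′ at the step yields the reflection amplitude r = (k₁ − k₂)/(k₁ + k₂) = 0.2374; thus R = |r|² = 0.05634, T = 0.9437.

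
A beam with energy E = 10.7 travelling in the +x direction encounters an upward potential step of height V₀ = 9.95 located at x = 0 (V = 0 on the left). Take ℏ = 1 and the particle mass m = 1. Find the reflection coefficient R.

The wavenumbers are k₁ = √(2mE)/ℏ = 4.626 on the left and k₂ = √(2m(E − V₀))/ℏ = 1.225 on the right.
Matching ψ and ψ′ at x = 0 gives r = (k₁ − k₂)/(k₁ + k₂), so R = r² = 0.3380 and T = 1 − R = 0.6620.

R = 0.338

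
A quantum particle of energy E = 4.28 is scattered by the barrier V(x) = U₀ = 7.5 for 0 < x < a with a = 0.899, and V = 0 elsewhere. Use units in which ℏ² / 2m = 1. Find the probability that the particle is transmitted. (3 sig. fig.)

Since E < U₀ the interior solution is evanescent with decay constant κ = √(2m(U₀ − E))/ℏ = 1.794.
κa = 1.613, sinh(κa) = 2.410.
Matching ψ, ψ′ at both faces gives T = [1 + U₀² sinh²(κa) / (4E(U₀ − E))]⁻¹ = 1/6.925 = 0.144.

T = 0.144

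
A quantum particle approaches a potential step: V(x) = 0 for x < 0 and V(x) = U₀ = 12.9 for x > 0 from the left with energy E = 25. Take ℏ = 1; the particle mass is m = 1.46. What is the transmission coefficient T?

T = 0.968

On each side the TISE gives plane waves with k = √(2m(E − V))/ℏ: k₁ = √(2·1.46·25) = 8.544, k₂ = √(2·1.46·12.1) = 5.944.
Continuity of ψ and ψ′ at the step yields the reflection amplitude r = (k₁ − k₂)/(k₁ + k₂) = 0.1795; thus R = |r|² = 0.03220, T = 0.9678.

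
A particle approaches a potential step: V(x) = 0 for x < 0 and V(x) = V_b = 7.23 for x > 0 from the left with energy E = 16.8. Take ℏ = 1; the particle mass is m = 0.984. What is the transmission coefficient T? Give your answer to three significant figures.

The wavenumbers are k₁ = √(2mE)/ℏ = 5.750 on the left and k₂ = √(2m(E − V_b))/ℏ = 4.340 on the right.
Continuity of ψ and ψ′ at the step yields the reflection amplitude r = (k₁ − k₂)/(k₁ + k₂) = 0.1398; thus R = |r|² = 0.01953, T = 0.9805.

T = 0.980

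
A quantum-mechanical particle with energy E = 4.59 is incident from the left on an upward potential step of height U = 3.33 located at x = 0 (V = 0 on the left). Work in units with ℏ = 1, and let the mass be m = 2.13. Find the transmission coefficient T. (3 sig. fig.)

On each side the TISE gives plane waves with k = √(2m(E − V))/ℏ: k₁ = √(2·2.13·4.59) = 4.422, k₂ = √(2·2.13·1.26) = 2.317.
Continuity of ψ and ψ′ at the step yields the reflection amplitude r = (k₁ − k₂)/(k₁ + k₂) = 0.3124; thus R = |r|² = 0.09759, T = 0.9024.

T = 0.902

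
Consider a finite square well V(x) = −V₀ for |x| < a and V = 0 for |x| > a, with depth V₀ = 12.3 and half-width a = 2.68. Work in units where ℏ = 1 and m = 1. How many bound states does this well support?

N = 9

The dimensionless depth is z₀ = a√(2mV₀)/ℏ = 2.68 × √(24.60) = 13.29.
A new bound state (alternating even/odd) appears each time z₀ passes a multiple of π/2, so N = ⌊2z₀/π⌋ + 1 = ⌊8.462⌋ + 1 = 9.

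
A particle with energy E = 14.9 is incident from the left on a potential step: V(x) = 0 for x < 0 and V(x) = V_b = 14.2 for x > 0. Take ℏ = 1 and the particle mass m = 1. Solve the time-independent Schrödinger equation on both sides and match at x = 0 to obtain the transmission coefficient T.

On each side the TISE gives plane waves with k = √(2m(E − V))/ℏ: k₁ = √(2·1·14.9) = 5.459, k₂ = √(2·1·0.7) = 1.183.
Continuity of ψ and ψ′ at the step yields the reflection amplitude r = (k₁ − k₂)/(k₁ + k₂) = 0.6437; thus R = |r|² = 0.4144, T = 0.5856.

T = 0.586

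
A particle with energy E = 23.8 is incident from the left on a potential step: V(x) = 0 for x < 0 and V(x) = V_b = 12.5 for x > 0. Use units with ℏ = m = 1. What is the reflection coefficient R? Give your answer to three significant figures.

R = 0.0339

On each side the TISE gives plane waves with k = √(2m(E − V))/ℏ: k₁ = √(2·1·23.8) = 6.899, k₂ = √(2·1·11.3) = 4.754.
Continuity of ψ and ψ′ at the step yields the reflection amplitude r = (k₁ − k₂)/(k₁ + k₂) = 0.1841; thus R = |r|² = 0.03389, T = 0.9661.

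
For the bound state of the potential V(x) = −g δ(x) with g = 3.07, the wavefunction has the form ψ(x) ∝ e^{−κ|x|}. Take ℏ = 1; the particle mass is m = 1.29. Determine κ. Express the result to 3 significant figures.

Integrating the TISE across x = 0 gives the cusp condition ψ'(0⁺) − ψ'(0⁻) = −(2mg/ℏ²)ψ(0).
With ψ ∝ e^{−κ|x|} this yields −2κ = −2mg/ℏ², so κ = mg/ℏ² = 3.960.

κ = 3.96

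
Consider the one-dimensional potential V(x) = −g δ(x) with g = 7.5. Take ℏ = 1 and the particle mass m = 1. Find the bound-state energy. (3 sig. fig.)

E = -28.1

The bound state is ψ(x) = √κ e^{−κ|x|}. The derivative jump ψ'(0⁺) − ψ'(0⁻) = −(2mg/ℏ²)ψ(0) fixes κ = mg/ℏ² = 7.500.
Then E = −ℏ²κ²/(2m) = −mg²/(2ℏ²) = -28.13.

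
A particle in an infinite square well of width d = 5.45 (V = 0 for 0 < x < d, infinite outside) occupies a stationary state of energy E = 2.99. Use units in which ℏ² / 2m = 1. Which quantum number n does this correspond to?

n = 3

From E_n = n²π²ℏ²/(2md²) invert to n = √(2md²E)/(πℏ).
n = (5.45/π) × √(2 × 0.5 × 2.99) = 3.000 → n = 3.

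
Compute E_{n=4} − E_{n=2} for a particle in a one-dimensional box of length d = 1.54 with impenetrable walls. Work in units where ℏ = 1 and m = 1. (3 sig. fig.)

ΔE = 25.0

E_n = n²π²ℏ²/(2md²), so ΔE = (4² − 2²) π²ℏ²/(2md²).
ΔE = 12 × π² / (2 × 1 × 1.54²) = 24.97.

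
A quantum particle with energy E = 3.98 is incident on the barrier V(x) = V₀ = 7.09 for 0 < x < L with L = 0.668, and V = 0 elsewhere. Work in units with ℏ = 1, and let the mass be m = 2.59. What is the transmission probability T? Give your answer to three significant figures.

E < V₀: inside the barrier ψ ∝ e^{±κx} with κ = √(2m(V₀ − E))/ℏ = 4.014.
κL = 2.681, sinh(κL) = 7.267.
The exact tunnelling result is T⁻¹ = 1 + V₀² sinh²(κL) / [4E(V₀ − E)] = 54.61, so T = 0.0183.

T = 0.0183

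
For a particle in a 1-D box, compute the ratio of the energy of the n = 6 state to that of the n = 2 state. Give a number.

9

E_n = n²π²ℏ²/(2mL²) so the ratio is n₂²/n₁² = 36/4 = 9.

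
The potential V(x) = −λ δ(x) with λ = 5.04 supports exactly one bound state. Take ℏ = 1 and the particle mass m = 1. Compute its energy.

E = -12.7

For x ≠ 0 the bound state is ψ ∝ e^{−κ|x|}; integrating the TISE across the delta gives the cusp condition 2κ = 2mλ/ℏ², so κ = 5.040.
Then E = −ℏ²κ²/(2m) = −mλ²/(2ℏ²) = -12.70.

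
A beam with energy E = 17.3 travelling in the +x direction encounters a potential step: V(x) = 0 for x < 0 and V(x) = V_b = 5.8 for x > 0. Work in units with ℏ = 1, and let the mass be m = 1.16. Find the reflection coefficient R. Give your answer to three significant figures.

The wavenumbers are k₁ = √(2mE)/ℏ = 6.335 on the left and k₂ = √(2m(E − V_b))/ℏ = 5.165 on the right.
Continuity of ψ and ψ′ at the step yields the reflection amplitude r = (k₁ − k₂)/(k₁ + k₂) = 0.1017; thus R = |r|² = 0.01035, T = 0.9896.

R = 0.0104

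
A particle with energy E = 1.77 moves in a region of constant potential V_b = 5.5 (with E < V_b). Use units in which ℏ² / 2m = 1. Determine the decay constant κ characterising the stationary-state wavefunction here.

Since E < V_b the TISE in this region is ψ'' = κ²ψ with κ = √(2m(V_b − E))/ℏ.
κ = √(2 × 0.5 × 3.73) = 1.931.

κ = 1.93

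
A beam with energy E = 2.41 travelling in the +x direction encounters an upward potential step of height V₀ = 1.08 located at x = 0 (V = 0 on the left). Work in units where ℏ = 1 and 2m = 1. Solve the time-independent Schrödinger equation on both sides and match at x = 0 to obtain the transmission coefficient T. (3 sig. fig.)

On each side the TISE gives plane waves with k = √(2m(E − V))/ℏ: k₁ = √(2·½·2.41) = 1.552, k₂ = √(2·½·1.33) = 1.153.
Matching ψ and ψ′ at x = 0 gives r = (k₁ − k₂)/(k₁ + k₂), so R = r² = 0.02176 and T = 1 − R = 0.9782.

T = 0.978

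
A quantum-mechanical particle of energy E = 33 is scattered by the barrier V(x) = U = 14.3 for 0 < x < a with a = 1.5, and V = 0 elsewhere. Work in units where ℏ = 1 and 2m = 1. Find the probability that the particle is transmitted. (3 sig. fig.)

Above the barrier the interior wavenumber is k₂ = √(2m(E − U))/ℏ = 4.324, giving phase k₂a = 6.487.
Matching at both interfaces gives T⁻¹ = 1 + U² sin²(k₂a) / [4E(E − U)] = 1.003, hence T = 0.997.

T = 0.997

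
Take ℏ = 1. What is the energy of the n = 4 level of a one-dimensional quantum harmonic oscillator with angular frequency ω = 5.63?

Using E_n = (n + ½)ℏω: E_4 = 4.5 × 5.63 = 25.34.

E = 25.3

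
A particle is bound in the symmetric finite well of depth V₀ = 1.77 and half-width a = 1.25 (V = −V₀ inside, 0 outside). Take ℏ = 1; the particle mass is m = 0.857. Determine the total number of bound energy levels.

The dimensionless depth is z₀ = a√(2mV₀)/ℏ = 1.25 × √(3.034) = 2.177.
The even/odd transcendental equations gain one root per π/2 in z₀, giving N = 1 + ⌊2z₀/π⌋ = 1 + ⌊1.386⌋ = 2.

N = 2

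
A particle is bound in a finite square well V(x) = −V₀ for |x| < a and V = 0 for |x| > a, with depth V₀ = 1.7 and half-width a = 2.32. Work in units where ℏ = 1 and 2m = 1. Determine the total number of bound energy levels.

The dimensionless depth is z₀ = a√(2mV₀)/ℏ = 2.32 × √(1.700) = 3.025.
A new bound state (alternating even/odd) appears each time z₀ passes a multiple of π/2, so N = ⌊2z₀/π⌋ + 1 = ⌊1.926⌋ + 1 = 2.

N = 2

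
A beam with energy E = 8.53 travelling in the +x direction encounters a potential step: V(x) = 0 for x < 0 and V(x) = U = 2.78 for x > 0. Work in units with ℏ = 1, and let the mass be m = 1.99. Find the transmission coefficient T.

T = 0.990

The wavenumbers are k₁ = √(2mE)/ℏ = 5.827 on the left and k₂ = √(2m(E − U))/ℏ = 4.784 on the right.
Matching ψ and ψ′ at x = 0 gives r = (k₁ − k₂)/(k₁ + k₂), so R = r² = 0.009659 and T = 1 − R = 0.9903.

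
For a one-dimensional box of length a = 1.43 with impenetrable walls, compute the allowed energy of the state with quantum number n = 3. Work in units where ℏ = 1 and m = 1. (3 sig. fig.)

E = 21.7

The infinite-well eigenfunctions ψ_n = √(2/a) sin(nπx/a) vanish at both walls, giving E_n = n²π²ℏ²/(2ma²).
E_3 = 3² × π² / (2 × 1 × 1.43²) = 21.72.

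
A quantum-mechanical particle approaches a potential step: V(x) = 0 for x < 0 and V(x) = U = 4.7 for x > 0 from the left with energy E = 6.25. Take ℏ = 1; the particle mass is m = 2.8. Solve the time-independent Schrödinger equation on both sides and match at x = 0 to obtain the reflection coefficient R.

R = 0.112

On each side the TISE gives plane waves with k = √(2m(E − V))/ℏ: k₁ = √(2·2.8·6.25) = 5.916, k₂ = √(2·2.8·1.55) = 2.946.
Matching ψ and ψ′ at x = 0 gives r = (k₁ − k₂)/(k₁ + k₂), so R = r² = 0.1123 and T = 1 − R = 0.8877.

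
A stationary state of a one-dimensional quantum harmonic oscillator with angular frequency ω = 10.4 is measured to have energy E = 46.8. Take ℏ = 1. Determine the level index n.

E_n = ℏω(n + ½) ⇒ n = E/(ℏω) − ½ = 46.8/10.4 − 0.5 = 4.000 → n = 4.

n = 4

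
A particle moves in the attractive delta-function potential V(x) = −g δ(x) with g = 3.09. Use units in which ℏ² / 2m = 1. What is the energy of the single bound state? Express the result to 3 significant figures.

E = -2.39

For x ≠ 0 the bound state is ψ ∝ e^{−κ|x|}; integrating the TISE across the delta gives the cusp condition 2κ = 2mg/ℏ², so κ = 1.545.
Then E = −ℏ²κ²/(2m) = −mg²/(2ℏ²) = -2.387.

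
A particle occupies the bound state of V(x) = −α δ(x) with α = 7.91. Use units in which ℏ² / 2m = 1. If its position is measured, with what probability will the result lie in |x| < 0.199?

The normalised bound state is ψ = √κ e^{−κ|x|} with κ = mα/ℏ² = 3.955.
P(|x| < d) = ∫_{−d}^{d} κ e^{−2κ|x|} dx = 1 − e^{−2κd} = 1 − e^{−1.574} = 0.7928.

P = 0.793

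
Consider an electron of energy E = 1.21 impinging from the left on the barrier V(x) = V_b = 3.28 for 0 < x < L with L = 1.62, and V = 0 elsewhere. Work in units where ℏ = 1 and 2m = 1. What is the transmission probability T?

T = 0.0346

E < V_b: inside the barrier ψ ∝ e^{±κx} with κ = √(2m(V_b − E))/ℏ = 1.439.
κL = 2.331, sinh(κL) = 5.094.
The exact tunnelling result is T⁻¹ = 1 + V_b² sinh²(κL) / [4E(V_b − E)] = 28.87, so T = 0.0346.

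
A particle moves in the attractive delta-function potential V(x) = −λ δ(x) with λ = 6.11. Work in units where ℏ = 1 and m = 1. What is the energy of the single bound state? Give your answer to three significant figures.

E = -18.7

For x ≠ 0 the bound state is ψ ∝ e^{−κ|x|}; integrating the TISE across the delta gives the cusp condition 2κ = 2mλ/ℏ², so κ = 6.110.
Then E = −ℏ²κ²/(2m) = −mλ²/(2ℏ²) = -18.67.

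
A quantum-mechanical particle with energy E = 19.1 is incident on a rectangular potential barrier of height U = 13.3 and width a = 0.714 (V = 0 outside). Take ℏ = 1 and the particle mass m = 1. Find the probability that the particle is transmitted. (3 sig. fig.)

T = 0.855

E > U: inside the barrier k₂ = √(2m(E − U))/ℏ = 3.406, k₂a = 2.432.
Matching at both interfaces gives T⁻¹ = 1 + U² sin²(k₂a) / [4E(E − U)] = 1.170, hence T = 0.855.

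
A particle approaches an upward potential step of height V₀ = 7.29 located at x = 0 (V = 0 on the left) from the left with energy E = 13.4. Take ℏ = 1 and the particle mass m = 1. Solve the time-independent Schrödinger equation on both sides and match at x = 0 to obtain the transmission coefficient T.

T = 0.962

The wavenumbers are k₁ = √(2mE)/ℏ = 5.177 on the left and k₂ = √(2m(E − V₀))/ℏ = 3.496 on the right.
Continuity of ψ and ψ′ at the step yields the reflection amplitude r = (k₁ − k₂)/(k₁ + k₂) = 0.1938; thus R = |r|² = 0.03758, T = 0.9624.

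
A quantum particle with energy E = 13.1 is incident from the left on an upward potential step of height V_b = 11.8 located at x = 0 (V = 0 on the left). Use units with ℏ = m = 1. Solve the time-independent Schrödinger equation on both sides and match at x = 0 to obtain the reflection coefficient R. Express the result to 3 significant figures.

On each side the TISE gives plane waves with k = √(2m(E − V))/ℏ: k₁ = √(2·1·13.1) = 5.119, k₂ = √(2·1·1.3) = 1.612.
Continuity of ψ and ψ′ at the step yields the reflection amplitude r = (k₁ − k₂)/(k₁ + k₂) = 0.5209; thus R = |r|² = 0.2713, T = 0.7287.

R = 0.271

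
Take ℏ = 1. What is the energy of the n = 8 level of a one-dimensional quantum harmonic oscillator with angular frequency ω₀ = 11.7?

E = 99.5

The oscillator eigenvalues are E_n = ℏω₀(n + ½), so E_8 = 11.7 × 8.5 = 99.45.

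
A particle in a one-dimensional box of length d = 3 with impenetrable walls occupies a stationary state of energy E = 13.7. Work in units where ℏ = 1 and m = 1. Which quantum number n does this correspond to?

n = 5

From E_n = n²π²ℏ²/(2md²) invert to n = √(2md²E)/(πℏ).
n = (3/π) × √(2 × 1 × 13.7) = 4.999 → n = 5.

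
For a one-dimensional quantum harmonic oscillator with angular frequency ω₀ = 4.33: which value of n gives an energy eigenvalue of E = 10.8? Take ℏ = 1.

Invert E_n = (n + ½)ℏω₀: n = E/ℏω₀ − ½ = 1.994, so n = 2.

n = 2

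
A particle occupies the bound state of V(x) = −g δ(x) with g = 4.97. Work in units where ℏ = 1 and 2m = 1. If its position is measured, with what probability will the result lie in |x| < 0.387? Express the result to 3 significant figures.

The normalised bound state is ψ = √κ e^{−κ|x|} with κ = mg/ℏ² = 2.485.
P(|x| < d) = ∫_{−d}^{d} κ e^{−2κ|x|} dx = 1 − e^{−2κd} = 1 − e^{−1.923} = 0.8539.

P = 0.854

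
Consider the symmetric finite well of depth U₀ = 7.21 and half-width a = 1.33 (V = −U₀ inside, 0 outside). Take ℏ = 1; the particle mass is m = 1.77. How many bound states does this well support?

N = 5

The dimensionless depth is z₀ = a√(2mU₀)/ℏ = 1.33 × √(25.52) = 6.719.
The even/odd transcendental equations gain one root per π/2 in z₀, giving N = 1 + ⌊2z₀/π⌋ = 1 + ⌊4.278⌋ = 5.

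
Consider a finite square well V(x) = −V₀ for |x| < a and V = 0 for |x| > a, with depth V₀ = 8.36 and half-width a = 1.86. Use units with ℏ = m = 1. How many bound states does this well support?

The dimensionless depth is z₀ = a√(2mV₀)/ℏ = 1.86 × √(16.72) = 7.606.
A new bound state (alternating even/odd) appears each time z₀ passes a multiple of π/2, so N = ⌊2z₀/π⌋ + 1 = ⌊4.842⌋ + 1 = 5.

N = 5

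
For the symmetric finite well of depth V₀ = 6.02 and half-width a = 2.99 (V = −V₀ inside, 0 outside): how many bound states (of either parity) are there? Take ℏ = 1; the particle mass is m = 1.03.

N = 7

The dimensionless depth is z₀ = a√(2mV₀)/ℏ = 2.99 × √(12.40) = 10.53.
A new bound state (alternating even/odd) appears each time z₀ passes a multiple of π/2, so N = ⌊2z₀/π⌋ + 1 = ⌊6.703⌋ + 1 = 7.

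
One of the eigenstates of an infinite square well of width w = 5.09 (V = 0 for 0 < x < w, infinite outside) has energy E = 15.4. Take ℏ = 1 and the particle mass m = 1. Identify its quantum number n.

n = 9

From E_n = n²π²ℏ²/(2mw²) invert to n = √(2mw²E)/(πℏ).
n = (5.09/π) × √(2 × 1 × 15.4) = 8.992 → n = 9.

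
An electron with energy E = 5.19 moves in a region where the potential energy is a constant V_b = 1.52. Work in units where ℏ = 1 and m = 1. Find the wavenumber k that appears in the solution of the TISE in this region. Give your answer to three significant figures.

k = 2.71

With E > V_b the solution is oscillatory, ψ ∝ e^{±ikx} with k = √(2m(E − V_b))/ℏ.
k = √(2 × 1 × 3.67) = 2.709.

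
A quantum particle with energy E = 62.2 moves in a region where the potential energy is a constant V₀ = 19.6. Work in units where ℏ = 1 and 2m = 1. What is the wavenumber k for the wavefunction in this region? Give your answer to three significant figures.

With E > V₀ the solution is oscillatory, ψ ∝ e^{±ikx} with k = √(2m(E − V₀))/ℏ.
k = √(2 × 0.5 × 42.6) = 6.527.

k = 6.53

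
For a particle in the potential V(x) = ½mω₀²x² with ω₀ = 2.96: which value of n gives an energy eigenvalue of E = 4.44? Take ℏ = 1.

Invert E_n = (n + ½)ℏω₀: n = E/ℏω₀ − ½ = 1.000, so n = 1.

n = 1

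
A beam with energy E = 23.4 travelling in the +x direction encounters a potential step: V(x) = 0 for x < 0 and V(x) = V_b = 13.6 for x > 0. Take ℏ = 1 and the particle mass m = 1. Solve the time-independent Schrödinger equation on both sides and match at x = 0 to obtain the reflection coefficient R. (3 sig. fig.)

On each side the TISE gives plane waves with k = √(2m(E − V))/ℏ: k₁ = √(2·1·23.4) = 6.841, k₂ = √(2·1·9.8) = 4.427.
Continuity of ψ and ψ′ at the step yields the reflection amplitude r = (k₁ − k₂)/(k₁ + k₂) = 0.2142; thus R = |r|² = 0.04589, T = 0.9541.

R = 0.0459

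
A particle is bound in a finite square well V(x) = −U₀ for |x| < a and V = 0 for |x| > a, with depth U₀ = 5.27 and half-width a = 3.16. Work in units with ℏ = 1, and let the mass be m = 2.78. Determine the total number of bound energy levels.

The dimensionless depth is z₀ = a√(2mU₀)/ℏ = 3.16 × √(29.30) = 17.11.
A new bound state (alternating even/odd) appears each time z₀ passes a multiple of π/2, so N = ⌊2z₀/π⌋ + 1 = ⌊10.89⌋ + 1 = 11.

N = 11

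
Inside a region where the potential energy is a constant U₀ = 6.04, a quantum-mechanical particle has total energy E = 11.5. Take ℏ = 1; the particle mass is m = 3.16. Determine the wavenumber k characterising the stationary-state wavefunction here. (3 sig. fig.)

With E > U₀ the solution is oscillatory, ψ ∝ e^{±ikx} with k = √(2m(E − U₀))/ℏ.
k = √(2 × 3.16 × 5.46) = 5.874.

k = 5.87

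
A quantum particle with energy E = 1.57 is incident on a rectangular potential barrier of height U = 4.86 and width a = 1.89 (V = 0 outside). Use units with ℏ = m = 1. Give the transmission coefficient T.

T = 0.000215

E < U: inside the barrier ψ ∝ e^{±κx} with κ = √(2m(U − E))/ℏ = 2.565.
κa = 4.848, sinh(κa) = 63.75.
Matching ψ, ψ′ at both faces gives T = [1 + U² sinh²(κa) / (4E(U − E))]⁻¹ = 1/4647 = 0.000215.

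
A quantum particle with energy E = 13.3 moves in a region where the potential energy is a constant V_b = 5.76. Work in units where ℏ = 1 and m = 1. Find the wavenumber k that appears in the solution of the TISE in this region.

With E > V_b the solution is oscillatory, ψ ∝ e^{±ikx} with k = √(2m(E − V_b))/ℏ.
k = √(2 × 1 × 7.54) = 3.883.

k = 3.88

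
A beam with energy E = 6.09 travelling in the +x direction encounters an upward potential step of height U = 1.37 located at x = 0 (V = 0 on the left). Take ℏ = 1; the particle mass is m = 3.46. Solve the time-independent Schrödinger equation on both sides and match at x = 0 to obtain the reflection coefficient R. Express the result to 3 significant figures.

The wavenumbers are k₁ = √(2mE)/ℏ = 6.492 on the left and k₂ = √(2m(E − U))/ℏ = 5.715 on the right.
Matching ψ and ψ′ at x = 0 gives r = (k₁ − k₂)/(k₁ + k₂), so R = r² = 0.004048 and T = 1 − R = 0.9960.

R = 0.00405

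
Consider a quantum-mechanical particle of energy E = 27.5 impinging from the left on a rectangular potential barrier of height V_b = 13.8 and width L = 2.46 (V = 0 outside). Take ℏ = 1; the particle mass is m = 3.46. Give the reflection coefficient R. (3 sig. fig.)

Above the barrier the interior wavenumber is k₂ = √(2m(E − V_b))/ℏ = 9.737, giving phase k₂L = 23.95.
Matching at both interfaces gives T⁻¹ = 1 + V_b² sin²(k₂L) / [4E(E − V_b)] = 1.108, hence T = 0.902.
R = 1 − T = 0.0975.

R = 0.0975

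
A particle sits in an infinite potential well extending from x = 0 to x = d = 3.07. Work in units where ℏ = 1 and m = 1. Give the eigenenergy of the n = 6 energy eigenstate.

E = 18.8

The infinite-well eigenfunctions ψ_n = √(2/d) sin(nπx/d) vanish at both walls, giving E_n = n²π²ℏ²/(2md²).
E_6 = 6² × π² / (2 × 1 × 3.07²) = 18.85.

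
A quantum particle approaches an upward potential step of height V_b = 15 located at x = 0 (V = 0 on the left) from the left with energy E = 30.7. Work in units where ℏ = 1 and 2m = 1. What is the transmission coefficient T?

The wavenumbers are k₁ = √(2mE)/ℏ = 5.541 on the left and k₂ = √(2m(E − V_b))/ℏ = 3.962 on the right.
Matching ψ and ψ′ at x = 0 gives r = (k₁ − k₂)/(k₁ + k₂), so R = r² = 0.02759 and T = 1 − R = 0.9724.

T = 0.972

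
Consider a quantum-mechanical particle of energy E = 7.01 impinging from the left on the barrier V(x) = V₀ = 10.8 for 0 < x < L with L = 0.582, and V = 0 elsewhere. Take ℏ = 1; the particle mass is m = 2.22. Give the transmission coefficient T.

E < V₀: inside the barrier ψ ∝ e^{±κx} with κ = √(2m(V₀ − E))/ℏ = 4.102.
κL = 2.387, sinh(κL) = 5.397.
Matching ψ, ψ′ at both faces gives T = [1 + V₀² sinh²(κL) / (4E(V₀ − E))]⁻¹ = 1/32.97 = 0.0303.

T = 0.0303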